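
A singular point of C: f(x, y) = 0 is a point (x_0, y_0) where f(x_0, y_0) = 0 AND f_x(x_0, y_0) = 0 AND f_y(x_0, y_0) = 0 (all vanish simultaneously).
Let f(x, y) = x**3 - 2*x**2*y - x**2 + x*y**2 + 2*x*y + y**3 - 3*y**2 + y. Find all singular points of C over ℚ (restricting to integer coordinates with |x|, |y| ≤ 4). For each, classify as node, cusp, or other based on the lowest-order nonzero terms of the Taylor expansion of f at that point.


Singular points: {(1, 1)}; classification: cusp.

Compute partial derivatives:
  f_x = 3*x**2 - 4*x*y - 2*x + y**2 + 2*y.
  f_y = -2*x**2 + 2*x*y + 2*x + 3*y**2 - 6*y + 1.
Scan x_0 ∈ {−4, ..., 4}. For each x_0, f_y(x_0, y) is a polynomial in y; find its integer roots y ∈ {−4, ..., 4}, then test f_x and f at those candidates.
  x = -4: f_y(-4, y) = 3*y**2 - 14*y - 39; no integer root y with |y| ≤ 4.
  x = -3: f_y(-3, y) = 3*y**2 - 12*y - 23; no integer root y with |y| ≤ 4.
  x = -2: f_y(-2, y) = 3*y**2 - 10*y - 11; no integer root y with |y| ≤ 4.
  x = -1: f_y(-1, y) = 3*y**2 - 8*y - 3; vanishes at y ∈ {3}. (-1, 3): f_x = 32 ≠ 0.
  x = 0: f_y(0, y) = 3*y**2 - 6*y + 1; no integer root y with |y| ≤ 4.
  x = 1: f_y(1, y) = 3*y**2 - 4*y + 1; vanishes at y ∈ {1}. (1, 1): f_x = 0, f = 0 — SINGULAR.
  x = 2: f_y(2, y) = 3*y**2 - 2*y - 3; no integer root y with |y| ≤ 4.
  x = 3: f_y(3, y) = 3*y**2 - 11; no integer root y with |y| ≤ 4.
  x = 4: f_y(4, y) = 3*y**2 + 2*y - 23; no integer root y with |y| ≤ 4.
Only singular point on the grid: (1, 1).
Classify: substitute x = 1 + u, y = 1 + v and expand: f = u**3 - 2*u**2*v + u*v**2 + v**3 + v**2.
No constant or linear terms (consistent with a singular point). Quadratic part: v**2. Cubic part: u**3 - 2*u**2*v + u*v**2 + v**3.
The quadratic part v**2 is a perfect square, so there is a single (double) tangent line v = 0, i.e. y = 1. Restricting the cubic part to that line (v = 0) leaves u**3 ≠ 0, so f is not divisible by v and the branch is v² ≈ -u**3 to lowest order — this is a cusp.
Classification: cusp.


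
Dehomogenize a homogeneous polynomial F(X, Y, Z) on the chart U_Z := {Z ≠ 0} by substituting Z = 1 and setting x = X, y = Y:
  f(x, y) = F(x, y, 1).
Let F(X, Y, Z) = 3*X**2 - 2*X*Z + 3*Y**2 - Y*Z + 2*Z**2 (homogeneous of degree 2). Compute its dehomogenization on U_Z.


f(x, y) = 3*x**2 - 2*x + 3*y**2 - y + 2

On U_Z we set Z = 1. Each monomial c·X^i·Y^j·Z^k in F becomes c·x^i·y^j·1^k = c·x^i·y^j.
Substituting Z = 1: F(X, Y, 1) = 3*x**2 - 2*x + 3*y**2 - y + 2.
Note: deg(f) ≤ deg(F) = 2; strict inequality happens when F is divisible by Z (lost terms).


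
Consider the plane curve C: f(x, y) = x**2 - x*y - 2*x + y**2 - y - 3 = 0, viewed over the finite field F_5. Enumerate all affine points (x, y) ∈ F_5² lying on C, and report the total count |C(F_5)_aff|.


Affine F_5-points: {(1, 1), (2, 1), (2, 2), (3, 0), (3, 4), (4, 0)}; count = 6.

For each of the 25 pairs (x, y) ∈ F_5², evaluate f(x, y) mod 5. Record the zeros.
  x = 0: [0↦2, 1↦2, 2↦4, 3↦3, 4↦4]  zeros at y ∈ ∅
  x = 1: [0↦1, 1↦0, 2↦1, 3↦4, 4↦4]  zeros at y ∈ {1}
  x = 2: [0↦2, 1↦0, 2↦0, 3↦2, 4↦1]  zeros at y ∈ {1, 2}
  x = 3: [0↦0, 1↦2, 2↦1, 3↦2, 4↦0]  zeros at y ∈ {0, 4}
  x = 4: [0↦0, 1↦1, 2↦4, 3↦4, 4↦1]  zeros at y ∈ {0}
Collecting zeros: affine points = {(1, 1), (2, 1), (2, 2), (3, 0), (3, 4), (4, 0)}.
Total count |C(F_5)_aff| = 6.


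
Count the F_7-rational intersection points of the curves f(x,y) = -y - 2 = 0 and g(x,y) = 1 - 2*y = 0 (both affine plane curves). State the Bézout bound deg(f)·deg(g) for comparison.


Common zeros: ∅; count = 0; Bézout bound = 1.

deg(f) = 1, deg(g) = 1, so Bézout bound = 1.
Scan x ∈ F_7. For each x, list the y ∈ F_7 with f(x, y) ≡ 0 and those with g(x, y) ≡ 0 (mod 7); the common zeros in that column are the intersection.
  x = 0: f ≡ 0 at y ∈ {5}; g ≡ 0 at y ∈ {4}; common: ∅.
  x = 1: f ≡ 0 at y ∈ {5}; g ≡ 0 at y ∈ {4}; common: ∅.
  x = 2: f ≡ 0 at y ∈ {5}; g ≡ 0 at y ∈ {4}; common: ∅.
  x = 3: f ≡ 0 at y ∈ {5}; g ≡ 0 at y ∈ {4}; common: ∅.
  x = 4: f ≡ 0 at y ∈ {5}; g ≡ 0 at y ∈ {4}; common: ∅.
  x = 5: f ≡ 0 at y ∈ {5}; g ≡ 0 at y ∈ {4}; common: ∅.
  x = 6: f ≡ 0 at y ∈ {5}; g ≡ 0 at y ∈ {4}; common: ∅.
Collecting: common zeros = ∅, so the count is 0.
Comparison with the Bézout bound: 0 ≤ 1 = deg(f)·deg(g), as expected for curves with no common component (the affine F_7-count falls short of the bound because intersections may lie at infinity, over extension fields, or carry multiplicity).


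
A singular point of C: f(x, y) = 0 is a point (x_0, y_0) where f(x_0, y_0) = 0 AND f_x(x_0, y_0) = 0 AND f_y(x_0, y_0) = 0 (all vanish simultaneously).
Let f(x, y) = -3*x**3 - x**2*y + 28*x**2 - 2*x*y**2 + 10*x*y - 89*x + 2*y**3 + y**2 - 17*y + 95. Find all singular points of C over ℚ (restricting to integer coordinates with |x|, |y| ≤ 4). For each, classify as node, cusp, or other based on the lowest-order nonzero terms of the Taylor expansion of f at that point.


Singular points: {(3, 1)}; classification: cusp.

Compute partial derivatives:
  f_x = -9*x**2 - 2*x*y + 56*x - 2*y**2 + 10*y - 89.
  f_y = -x**2 - 4*x*y + 10*x + 6*y**2 + 2*y - 17.
Scan x_0 ∈ {−4, ..., 4}. For each x_0, f_y(x_0, y) is a polynomial in y; find its integer roots y ∈ {−4, ..., 4}, then test f_x and f at those candidates.
  x = -4: f_y(-4, y) = 6*y**2 + 18*y - 73; no integer root y with |y| ≤ 4.
  x = -3: f_y(-3, y) = 6*y**2 + 14*y - 56; no integer root y with |y| ≤ 4.
  x = -2: f_y(-2, y) = 6*y**2 + 10*y - 41; no integer root y with |y| ≤ 4.
  x = -1: f_y(-1, y) = 6*y**2 + 6*y - 28; no integer root y with |y| ≤ 4.
  x = 0: f_y(0, y) = 6*y**2 + 2*y - 17; no integer root y with |y| ≤ 4.
  x = 1: f_y(1, y) = 6*y**2 - 2*y - 8; vanishes at y ∈ {-1}. (1, -1): f_x = -52 ≠ 0.
  x = 2: f_y(2, y) = 6*y**2 - 6*y - 1; no integer root y with |y| ≤ 4.
  x = 3: f_y(3, y) = 6*y**2 - 10*y + 4; vanishes at y ∈ {1}. (3, 1): f_x = 0, f = 0 — SINGULAR.
  x = 4: f_y(4, y) = 6*y**2 - 14*y + 7; no integer root y with |y| ≤ 4.
Only singular point on the grid: (3, 1).
Classify: substitute x = 3 + u, y = 1 + v and expand: f = -3*u**3 - u**2*v - 2*u*v**2 + 2*v**3 + v**2.
No constant or linear terms (consistent with a singular point). Quadratic part: v**2. Cubic part: -3*u**3 - u**2*v - 2*u*v**2 + 2*v**3.
The quadratic part v**2 is a perfect square, so there is a single (double) tangent line v = 0, i.e. y = 1. Restricting the cubic part to that line (v = 0) leaves -3*u**3 ≠ 0, so f is not divisible by v and the branch is v² ≈ 3*u**3 to lowest order — this is a cusp.
Classification: cusp.


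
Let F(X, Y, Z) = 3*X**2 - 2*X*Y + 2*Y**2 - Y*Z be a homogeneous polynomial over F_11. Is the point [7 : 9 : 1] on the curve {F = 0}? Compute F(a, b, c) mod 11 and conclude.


F(7,9,1) ≡ 9 (mod 11); P is NOT on the curve.

Evaluate F(7, 9, 1) term-by-term (mod 11).
  3*X**2 ↦ 3·49·1·1 = 147
  -2*X*Y ↦ -2·7·9·1 = -126
  2*Y**2 ↦ 2·1·81·1 = 162
  -Y*Z ↦ -1·1·9·1 = -9
Sum: F(7, 9, 1) = (147) + (-126) + (162) + (-9) = 174.
Reducing mod 11: 174 ≡ 9 (mod 11).
Since F(a, b, c) ≡ 9 ≠ 0 (mod 11), P does NOT lie on the curve.


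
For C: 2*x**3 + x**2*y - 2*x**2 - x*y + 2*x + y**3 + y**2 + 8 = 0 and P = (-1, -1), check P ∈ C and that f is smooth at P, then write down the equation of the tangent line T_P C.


Tangent line at P: 15*x + 3*y + 18 = 0.

Step 1: f(-1, -1) = 0, so P lies on C.
Step 2: partial derivatives
  f_x(x, y) = 6*x**2 + 2*x*y - 4*x - y + 2, f_y(x, y) = x**2 - x + 3*y**2 + 2*y.
  f_x(P) = 15, f_y(P) = 3 (gradient nonzero, so P is smooth).
Step 3: tangent line at P: 15·(x − -1) + 3·(y − -1) = 0.
Expanding: 15*x + 3*y + 18 = 0.


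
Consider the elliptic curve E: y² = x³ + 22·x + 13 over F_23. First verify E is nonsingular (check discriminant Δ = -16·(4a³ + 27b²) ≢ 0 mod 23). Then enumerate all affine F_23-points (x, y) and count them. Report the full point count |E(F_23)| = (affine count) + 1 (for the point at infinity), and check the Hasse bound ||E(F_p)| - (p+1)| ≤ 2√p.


Affine points = {(0, 6), (0, 17), (1, 6), (1, 17), (4, 2), (4, 21), (5, 8), (5, 15), (6, 4), (6, 19), (7, 2), (7, 21), (12, 2), (12, 21), (13, 9), (13, 14), (14, 11), (14, 12), (18, 10), (18, 13), (20, 9), (20, 14), (22, 6), (22, 17)}; affine count = 24; |E(F_23)| = 25.

Discriminant check: Δ ∝ 4a³ + 27b² = 4·22³ + 27·13² = 4·10648 + 27·169 ≡ 5 (mod 23). Nonzero ⇒ E is nonsingular.
For each x ∈ F_23, compute rhs = x³ + 22·x + 13 mod 23, then count y ∈ F_23 with y² ≡ rhs.
  x = 0: rhs = 13, matching y values: 6, 17 (2 points).
  x = 1: rhs = 13, matching y values: 6, 17 (2 points).
  x = 2: rhs = 19, matching y values: none (0 points).
  x = 3: rhs = 14, matching y values: none (0 points).
  x = 4: rhs = 4, matching y values: 2, 21 (2 points).
  x = 5: rhs = 18, matching y values: 8, 15 (2 points).
  x = 6: rhs = 16, matching y values: 4, 19 (2 points).
  x = 7: rhs = 4, matching y values: 2, 21 (2 points).
  x = 8: rhs = 11, matching y values: none (0 points).
  x = 9: rhs = 20, matching y values: none (0 points).
  x = 10: rhs = 14, matching y values: none (0 points).
  x = 11: rhs = 22, matching y values: none (0 points).
  x = 12: rhs = 4, matching y values: 2, 21 (2 points).
  x = 13: rhs = 12, matching y values: 9, 14 (2 points).
  x = 14: rhs = 6, matching y values: 11, 12 (2 points).
  x = 15: rhs = 15, matching y values: none (0 points).
  x = 16: rhs = 22, matching y values: none (0 points).
  x = 17: rhs = 10, matching y values: none (0 points).
  x = 18: rhs = 8, matching y values: 10, 13 (2 points).
  x = 19: rhs = 22, matching y values: none (0 points).
  x = 20: rhs = 12, matching y values: 9, 14 (2 points).
  x = 21: rhs = 7, matching y values: none (0 points).
  x = 22: rhs = 13, matching y values: 6, 17 (2 points).
Total affine count: 24.
Full point count |E(F_23)| = 24 + 1 = 25.
Hasse bound: |25 − (23+1)| = |1| = 1 ≤ 2√23 ≈ 9.5917 ✓.


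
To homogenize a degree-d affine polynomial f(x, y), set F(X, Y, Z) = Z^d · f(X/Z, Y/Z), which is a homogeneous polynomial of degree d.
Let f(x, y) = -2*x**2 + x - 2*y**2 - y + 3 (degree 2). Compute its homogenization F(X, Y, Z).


F(X, Y, Z) = -2*X**2 + X*Z - 2*Y**2 - Y*Z + 3*Z**2

deg(f) = 2.
Substitute x = X/Z, y = Y/Z into f, then multiply by Z^2.
  monomial -2·x^2·y^0 ↦ -2·X^2·Y^0·Z^0.
  monomial 1·x^1·y^0 ↦ 1·X^1·Y^0·Z^1.
  monomial -2·x^0·y^2 ↦ -2·X^0·Y^2·Z^0.
  monomial -1·x^0·y^1 ↦ -1·X^0·Y^1·Z^1.
  monomial 3·x^0·y^0 ↦ 3·X^0·Y^0·Z^2.
Collecting: F(X, Y, Z) = -2*X**2 + X*Z - 2*Y**2 - Y*Z + 3*Z**2.


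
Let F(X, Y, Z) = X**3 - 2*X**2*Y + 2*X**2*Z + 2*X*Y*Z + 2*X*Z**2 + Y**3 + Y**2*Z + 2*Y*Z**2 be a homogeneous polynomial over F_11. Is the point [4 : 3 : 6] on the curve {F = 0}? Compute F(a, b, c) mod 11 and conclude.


F(4,3,6) ≡ 9 (mod 11); P is NOT on the curve.

Evaluate F(4, 3, 6) term-by-term (mod 11).
  X**3 ↦ 1·64·1·1 = 64
  -2*X**2*Y ↦ -2·16·3·1 = -96
  2*X**2*Z ↦ 2·16·1·6 = 192
  2*X*Y*Z ↦ 2·4·3·6 = 144
  2*X*Z**2 ↦ 2·4·1·36 = 288
  Y**3 ↦ 1·1·27·1 = 27
  Y**2*Z ↦ 1·1·9·6 = 54
  2*Y*Z**2 ↦ 2·1·3·36 = 216
Sum: F(4, 3, 6) = (64) + (-96) + (192) + (144) + (288) + (27) + (54) + (216) = 889.
Reducing mod 11: 889 ≡ 9 (mod 11).
Since F(a, b, c) ≡ 9 ≠ 0 (mod 11), P does NOT lie on the curve.


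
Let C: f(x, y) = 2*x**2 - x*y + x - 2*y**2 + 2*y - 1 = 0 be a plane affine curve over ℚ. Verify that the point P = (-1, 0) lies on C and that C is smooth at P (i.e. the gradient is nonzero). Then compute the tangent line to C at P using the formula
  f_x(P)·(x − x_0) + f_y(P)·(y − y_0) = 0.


Tangent line at P: -3*x + 3*y - 3 = 0.

Step 1: f(-1, 0) = 0, so P lies on C.
Step 2: partial derivatives
  f_x(x, y) = 4*x - y + 1, f_y(x, y) = -x - 4*y + 2.
  f_x(P) = -3, f_y(P) = 3 (gradient nonzero, so P is smooth).
Step 3: tangent line at P: -3·(x − -1) + 3·(y − 0) = 0.
Expanding: -3*x + 3*y - 3 = 0.


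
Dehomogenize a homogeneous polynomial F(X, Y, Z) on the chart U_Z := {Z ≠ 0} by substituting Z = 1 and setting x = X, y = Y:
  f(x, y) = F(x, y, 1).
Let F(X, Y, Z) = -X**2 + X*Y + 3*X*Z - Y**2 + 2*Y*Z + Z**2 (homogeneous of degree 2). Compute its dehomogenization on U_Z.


f(x, y) = -x**2 + x*y + 3*x - y**2 + 2*y + 1

On U_Z we set Z = 1. Each monomial c·X^i·Y^j·Z^k in F becomes c·x^i·y^j·1^k = c·x^i·y^j.
Substituting Z = 1: F(X, Y, 1) = -x**2 + x*y + 3*x - y**2 + 2*y + 1.
Note: deg(f) ≤ deg(F) = 2; strict inequality happens when F is divisible by Z (lost terms).


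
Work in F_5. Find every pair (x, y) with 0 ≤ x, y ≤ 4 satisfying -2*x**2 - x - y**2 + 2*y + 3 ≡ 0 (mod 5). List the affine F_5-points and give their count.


Affine F_5-points: {(0, 3), (0, 4), (1, 0), (1, 2), (2, 3), (2, 4)}; count = 6.

For each of the 25 pairs (x, y) ∈ F_5², evaluate f(x, y) mod 5. Record the zeros.
  x = 0: [0↦3, 1↦4, 2↦3, 3↦0, 4↦0]  zeros at y ∈ {3, 4}
  x = 1: [0↦0, 1↦1, 2↦0, 3↦2, 4↦2]  zeros at y ∈ {0, 2}
  x = 2: [0↦3, 1↦4, 2↦3, 3↦0, 4↦0]  zeros at y ∈ {3, 4}
  x = 3: [0↦2, 1↦3, 2↦2, 3↦4, 4↦4]  zeros at y ∈ ∅
  x = 4: [0↦2, 1↦3, 2↦2, 3↦4, 4↦4]  zeros at y ∈ ∅
Collecting zeros: affine points = {(0, 3), (0, 4), (1, 0), (1, 2), (2, 3), (2, 4)}.
Total count |C(F_5)_aff| = 6.


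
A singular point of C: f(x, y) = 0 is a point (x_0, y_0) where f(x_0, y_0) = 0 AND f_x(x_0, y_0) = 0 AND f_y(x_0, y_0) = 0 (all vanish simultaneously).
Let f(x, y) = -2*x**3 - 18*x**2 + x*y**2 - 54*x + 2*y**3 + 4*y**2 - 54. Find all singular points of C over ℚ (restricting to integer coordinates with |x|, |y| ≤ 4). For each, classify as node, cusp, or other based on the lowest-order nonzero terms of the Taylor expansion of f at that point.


Singular points: {(-3, 0)}; classification: cusp.

Compute partial derivatives:
  f_x = -6*x**2 - 36*x + y**2 - 54.
  f_y = 2*x*y + 6*y**2 + 8*y.
Scan x_0 ∈ {−4, ..., 4}. For each x_0, f_y(x_0, y) is a polynomial in y; find its integer roots y ∈ {−4, ..., 4}, then test f_x and f at those candidates.
  x = -4: f_y(-4, y) = 6*y**2; vanishes at y ∈ {0}. (-4, 0): f_x = -6 ≠ 0.
  x = -3: f_y(-3, y) = 6*y**2 + 2*y; vanishes at y ∈ {0}. (-3, 0): f_x = 0, f = 0 — SINGULAR.
  x = -2: f_y(-2, y) = 6*y**2 + 4*y; vanishes at y ∈ {0}. (-2, 0): f_x = -6 ≠ 0.
  x = -1: f_y(-1, y) = 6*y**2 + 6*y; vanishes at y ∈ {-1, 0}. (-1, -1): f_x = -23 ≠ 0; (-1, 0): f_x = -24 ≠ 0.
  x = 0: f_y(0, y) = 6*y**2 + 8*y; vanishes at y ∈ {0}. (0, 0): f_x = -54 ≠ 0.
  x = 1: f_y(1, y) = 6*y**2 + 10*y; vanishes at y ∈ {0}. (1, 0): f_x = -96 ≠ 0.
  x = 2: f_y(2, y) = 6*y**2 + 12*y; vanishes at y ∈ {-2, 0}. (2, -2): f_x = -146 ≠ 0; (2, 0): f_x = -150 ≠ 0.
  x = 3: f_y(3, y) = 6*y**2 + 14*y; vanishes at y ∈ {0}. (3, 0): f_x = -216 ≠ 0.
  x = 4: f_y(4, y) = 6*y**2 + 16*y; vanishes at y ∈ {0}. (4, 0): f_x = -294 ≠ 0.
Only singular point on the grid: (-3, 0).
Classify: substitute x = -3 + u, y = 0 + v and expand: f = -2*u**3 + u*v**2 + 2*v**3 + v**2.
No constant or linear terms (consistent with a singular point). Quadratic part: v**2. Cubic part: -2*u**3 + u*v**2 + 2*v**3.
The quadratic part v**2 is a perfect square, so there is a single (double) tangent line v = 0, i.e. y = 0. Restricting the cubic part to that line (v = 0) leaves -2*u**3 ≠ 0, so f is not divisible by v and the branch is v² ≈ 2*u**3 to lowest order — this is a cusp.
Classification: cusp.


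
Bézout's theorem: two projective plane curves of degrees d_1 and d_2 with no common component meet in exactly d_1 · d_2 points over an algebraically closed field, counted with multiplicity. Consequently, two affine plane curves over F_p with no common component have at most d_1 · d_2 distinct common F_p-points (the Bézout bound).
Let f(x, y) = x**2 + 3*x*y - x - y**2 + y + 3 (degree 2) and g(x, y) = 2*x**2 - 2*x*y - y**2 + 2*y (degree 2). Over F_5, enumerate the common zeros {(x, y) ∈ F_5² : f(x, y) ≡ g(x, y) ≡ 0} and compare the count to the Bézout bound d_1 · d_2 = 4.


Common zeros: {(2, 2), (4, 3)}; count = 2; Bézout bound = 4.

deg(f) = 2, deg(g) = 2, so Bézout bound = 4.
Scan x ∈ F_5. For each x, list the y ∈ F_5 with f(x, y) ≡ 0 and those with g(x, y) ≡ 0 (mod 5); the common zeros in that column are the intersection.
  x = 0: f ≡ 0 at y ∈ ∅; g ≡ 0 at y ∈ {0, 2}; common: ∅.
  x = 1: f ≡ 0 at y ∈ ∅; g ≡ 0 at y ∈ ∅; common: ∅.
  x = 2: f ≡ 0 at y ∈ {0, 2}; g ≡ 0 at y ∈ {1, 2}; common: {2}.
  x = 3: f ≡ 0 at y ∈ {2, 3}; g ≡ 0 at y ∈ ∅; common: ∅.
  x = 4: f ≡ 0 at y ∈ {0, 3}; g ≡ 0 at y ∈ {1, 3}; common: {3}.
Collecting: common zeros = {(2, 2), (4, 3)}, so the count is 2.
Comparison with the Bézout bound: 2 ≤ 4 = deg(f)·deg(g), as expected for curves with no common component (the affine F_5-count falls short of the bound because intersections may lie at infinity, over extension fields, or carry multiplicity).


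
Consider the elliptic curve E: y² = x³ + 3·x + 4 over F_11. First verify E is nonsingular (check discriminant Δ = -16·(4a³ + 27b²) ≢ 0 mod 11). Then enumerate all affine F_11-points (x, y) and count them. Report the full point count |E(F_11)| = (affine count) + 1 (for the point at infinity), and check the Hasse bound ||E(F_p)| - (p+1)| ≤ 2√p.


Affine points = {(0, 2), (0, 9), (4, 5), (4, 6), (5, 1), (5, 10), (7, 4), (7, 7), (8, 1), (8, 10), (9, 1), (9, 10), (10, 0)}; affine count = 13; |E(F_11)| = 14.

Discriminant check: Δ ∝ 4a³ + 27b² = 4·3³ + 27·4² = 4·27 + 27·16 ≡ 1 (mod 11). Nonzero ⇒ E is nonsingular.
For each x ∈ F_11, compute rhs = x³ + 3·x + 4 mod 11, then count y ∈ F_11 with y² ≡ rhs.
  x = 0: rhs = 4, matching y values: 2, 9 (2 points).
  x = 1: rhs = 8, matching y values: none (0 points).
  x = 2: rhs = 7, matching y values: none (0 points).
  x = 3: rhs = 7, matching y values: none (0 points).
  x = 4: rhs = 3, matching y values: 5, 6 (2 points).
  x = 5: rhs = 1, matching y values: 1, 10 (2 points).
  x = 6: rhs = 7, matching y values: none (0 points).
  x = 7: rhs = 5, matching y values: 4, 7 (2 points).
  x = 8: rhs = 1, matching y values: 1, 10 (2 points).
  x = 9: rhs = 1, matching y values: 1, 10 (2 points).
  x = 10: rhs = 0, matching y values: 0 (1 points).
Total affine count: 13.
Full point count |E(F_11)| = 13 + 1 = 14.
Hasse bound: |14 − (11+1)| = |2| = 2 ≤ 2√11 ≈ 6.6332 ✓.


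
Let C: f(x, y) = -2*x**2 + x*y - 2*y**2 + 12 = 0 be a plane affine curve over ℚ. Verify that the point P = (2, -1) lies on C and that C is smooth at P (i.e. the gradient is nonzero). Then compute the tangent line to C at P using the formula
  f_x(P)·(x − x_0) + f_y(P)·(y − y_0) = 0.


Tangent line at P: -9*x + 6*y + 24 = 0.

Step 1: f(2, -1) = 0, so P lies on C.
Step 2: partial derivatives
  f_x(x, y) = -4*x + y, f_y(x, y) = x - 4*y.
  f_x(P) = -9, f_y(P) = 6 (gradient nonzero, so P is smooth).
Step 3: tangent line at P: -9·(x − 2) + 6·(y − -1) = 0.
Expanding: -9*x + 6*y + 24 = 0.


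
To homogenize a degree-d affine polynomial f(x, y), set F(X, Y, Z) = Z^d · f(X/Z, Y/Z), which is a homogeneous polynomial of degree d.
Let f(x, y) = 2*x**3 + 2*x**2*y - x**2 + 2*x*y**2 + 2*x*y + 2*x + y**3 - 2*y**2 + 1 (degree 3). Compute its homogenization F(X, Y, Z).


F(X, Y, Z) = 2*X**3 + 2*X**2*Y - X**2*Z + 2*X*Y**2 + 2*X*Y*Z + 2*X*Z**2 + Y**3 - 2*Y**2*Z + Z**3

deg(f) = 3.
Substitute x = X/Z, y = Y/Z into f, then multiply by Z^3.
  monomial 2·x^3·y^0 ↦ 2·X^3·Y^0·Z^0.
  monomial 2·x^2·y^1 ↦ 2·X^2·Y^1·Z^0.
  monomial -1·x^2·y^0 ↦ -1·X^2·Y^0·Z^1.
  monomial 2·x^1·y^2 ↦ 2·X^1·Y^2·Z^0.
  monomial 2·x^1·y^1 ↦ 2·X^1·Y^1·Z^1.
  monomial 2·x^1·y^0 ↦ 2·X^1·Y^0·Z^2.
  monomial 1·x^0·y^3 ↦ 1·X^0·Y^3·Z^0.
  monomial -2·x^0·y^2 ↦ -2·X^0·Y^2·Z^1.
  monomial 1·x^0·y^0 ↦ 1·X^0·Y^0·Z^3.
Collecting: F(X, Y, Z) = 2*X**3 + 2*X**2*Y - X**2*Z + 2*X*Y**2 + 2*X*Y*Z + 2*X*Z**2 + Y**3 - 2*Y**2*Z + Z**3.


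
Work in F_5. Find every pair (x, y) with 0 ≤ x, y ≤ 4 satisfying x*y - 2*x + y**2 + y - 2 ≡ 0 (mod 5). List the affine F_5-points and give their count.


Affine F_5-points: {(0, 1), (0, 3), (1, 4), (4, 0)}; count = 4.

For each of the 25 pairs (x, y) ∈ F_5², evaluate f(x, y) mod 5. Record the zeros.
  x = 0: [0↦3, 1↦0, 2↦4, 3↦0, 4↦3]  zeros at y ∈ {1, 3}
  x = 1: [0↦1, 1↦4, 2↦4, 3↦1, 4↦0]  zeros at y ∈ {4}
  x = 2: [0↦4, 1↦3, 2↦4, 3↦2, 4↦2]  zeros at y ∈ ∅
  x = 3: [0↦2, 1↦2, 2↦4, 3↦3, 4↦4]  zeros at y ∈ ∅
  x = 4: [0↦0, 1↦1, 2↦4, 3↦4, 4↦1]  zeros at y ∈ {0}
Collecting zeros: affine points = {(0, 1), (0, 3), (1, 4), (4, 0)}.
Total count |C(F_5)_aff| = 4.


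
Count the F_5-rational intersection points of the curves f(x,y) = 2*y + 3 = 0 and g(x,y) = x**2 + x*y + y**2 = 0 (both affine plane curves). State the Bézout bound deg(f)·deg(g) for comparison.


Common zeros: ∅; count = 0; Bézout bound = 2.

deg(f) = 1, deg(g) = 2, so Bézout bound = 2.
Scan x ∈ F_5. For each x, list the y ∈ F_5 with f(x, y) ≡ 0 and those with g(x, y) ≡ 0 (mod 5); the common zeros in that column are the intersection.
  x = 0: f ≡ 0 at y ∈ {1}; g ≡ 0 at y ∈ {0}; common: ∅.
  x = 1: f ≡ 0 at y ∈ {1}; g ≡ 0 at y ∈ ∅; common: ∅.
  x = 2: f ≡ 0 at y ∈ {1}; g ≡ 0 at y ∈ ∅; common: ∅.
  x = 3: f ≡ 0 at y ∈ {1}; g ≡ 0 at y ∈ ∅; common: ∅.
  x = 4: f ≡ 0 at y ∈ {1}; g ≡ 0 at y ∈ ∅; common: ∅.
Collecting: common zeros = ∅, so the count is 0.
Comparison with the Bézout bound: 0 ≤ 2 = deg(f)·deg(g), as expected for curves with no common component (the affine F_5-count falls short of the bound because intersections may lie at infinity, over extension fields, or carry multiplicity).


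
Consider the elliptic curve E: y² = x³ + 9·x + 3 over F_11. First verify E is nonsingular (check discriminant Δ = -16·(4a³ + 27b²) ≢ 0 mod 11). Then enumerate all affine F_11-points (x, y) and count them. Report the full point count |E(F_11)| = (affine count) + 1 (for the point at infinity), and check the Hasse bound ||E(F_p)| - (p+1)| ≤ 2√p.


Affine points = {(0, 5), (0, 6), (4, 2), (4, 9), (6, 3), (6, 8), (8, 2), (8, 9), (10, 2), (10, 9)}; affine count = 10; |E(F_11)| = 11.

Discriminant check: Δ ∝ 4a³ + 27b² = 4·9³ + 27·3² = 4·729 + 27·9 ≡ 2 (mod 11). Nonzero ⇒ E is nonsingular.
For each x ∈ F_11, compute rhs = x³ + 9·x + 3 mod 11, then count y ∈ F_11 with y² ≡ rhs.
  x = 0: rhs = 3, matching y values: 5, 6 (2 points).
  x = 1: rhs = 2, matching y values: none (0 points).
  x = 2: rhs = 7, matching y values: none (0 points).
  x = 3: rhs = 2, matching y values: none (0 points).
  x = 4: rhs = 4, matching y values: 2, 9 (2 points).
  x = 5: rhs = 8, matching y values: none (0 points).
  x = 6: rhs = 9, matching y values: 3, 8 (2 points).
  x = 7: rhs = 2, matching y values: none (0 points).
  x = 8: rhs = 4, matching y values: 2, 9 (2 points).
  x = 9: rhs = 10, matching y values: none (0 points).
  x = 10: rhs = 4, matching y values: 2, 9 (2 points).
Total affine count: 10.
Full point count |E(F_11)| = 10 + 1 = 11.
Hasse bound: |11 − (11+1)| = |-1| = 1 ≤ 2√11 ≈ 6.6332 ✓.


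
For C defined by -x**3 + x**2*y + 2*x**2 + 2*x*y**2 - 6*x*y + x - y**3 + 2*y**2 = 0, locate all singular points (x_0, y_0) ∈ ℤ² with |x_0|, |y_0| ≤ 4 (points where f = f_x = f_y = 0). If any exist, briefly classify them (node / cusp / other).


Singular points: {(1, 1)}; classification: cusp.

Compute partial derivatives:
  f_x = -3*x**2 + 2*x*y + 4*x + 2*y**2 - 6*y + 1.
  f_y = x**2 + 4*x*y - 6*x - 3*y**2 + 4*y.
Scan x_0 ∈ {−4, ..., 4}. For each x_0, f_y(x_0, y) is a polynomial in y; find its integer roots y ∈ {−4, ..., 4}, then test f_x and f at those candidates.
  x = -4: f_y(-4, y) = -3*y**2 - 12*y + 40; no integer root y with |y| ≤ 4.
  x = -3: f_y(-3, y) = -3*y**2 - 8*y + 27; no integer root y with |y| ≤ 4.
  x = -2: f_y(-2, y) = -3*y**2 - 4*y + 16; no integer root y with |y| ≤ 4.
  x = -1: f_y(-1, y) = 7 - 3*y**2; no integer root y with |y| ≤ 4.
  x = 0: f_y(0, y) = -3*y**2 + 4*y; vanishes at y ∈ {0}. (0, 0): f_x = 1 ≠ 0.
  x = 1: f_y(1, y) = -3*y**2 + 8*y - 5; vanishes at y ∈ {1}. (1, 1): f_x = 0, f = 0 — SINGULAR.
  x = 2: f_y(2, y) = -3*y**2 + 12*y - 8; no integer root y with |y| ≤ 4.
  x = 3: f_y(3, y) = -3*y**2 + 16*y - 9; no integer root y with |y| ≤ 4.
  x = 4: f_y(4, y) = -3*y**2 + 20*y - 8; no integer root y with |y| ≤ 4.
Only singular point on the grid: (1, 1).
Classify: substitute x = 1 + u, y = 1 + v and expand: f = -u**3 + u**2*v + 2*u*v**2 - v**3 + v**2.
No constant or linear terms (consistent with a singular point). Quadratic part: v**2. Cubic part: -u**3 + u**2*v + 2*u*v**2 - v**3.
The quadratic part v**2 is a perfect square, so there is a single (double) tangent line v = 0, i.e. y = 1. Restricting the cubic part to that line (v = 0) leaves -u**3 ≠ 0, so f is not divisible by v and the branch is v² ≈ u**3 to lowest order — this is a cusp.
Classification: cusp.


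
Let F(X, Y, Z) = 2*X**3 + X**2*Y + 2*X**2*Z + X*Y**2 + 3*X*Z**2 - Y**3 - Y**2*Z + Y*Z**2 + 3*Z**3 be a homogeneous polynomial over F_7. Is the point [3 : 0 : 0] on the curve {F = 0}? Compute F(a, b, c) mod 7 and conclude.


F(3,0,0) ≡ 5 (mod 7); P is NOT on the curve.

Evaluate F(3, 0, 0) term-by-term (mod 7).
  2*X**3 ↦ 2·27·1·1 = 54
  X**2*Y ↦ 1·9·0·1 = 0
  2*X**2*Z ↦ 2·9·1·0 = 0
  X*Y**2 ↦ 1·3·0·1 = 0
  3*X*Z**2 ↦ 3·3·1·0 = 0
  -Y**3 ↦ -1·1·0·1 = 0
  -Y**2*Z ↦ -1·1·0·0 = 0
  Y*Z**2 ↦ 1·1·0·0 = 0
  3*Z**3 ↦ 3·1·1·0 = 0
Sum: F(3, 0, 0) = (54) + (0) + (0) + (0) + (0) + (0) + (0) + (0) + (0) = 54.
Reducing mod 7: 54 ≡ 5 (mod 7).
Since F(a, b, c) ≡ 5 ≠ 0 (mod 7), P does NOT lie on the curve.


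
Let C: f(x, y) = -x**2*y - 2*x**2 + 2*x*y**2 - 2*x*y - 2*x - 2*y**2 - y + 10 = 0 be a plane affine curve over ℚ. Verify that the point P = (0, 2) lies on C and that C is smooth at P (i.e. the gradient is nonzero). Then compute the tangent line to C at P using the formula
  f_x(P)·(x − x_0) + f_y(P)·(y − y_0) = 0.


Tangent line at P: 2*x - 9*y + 18 = 0.

Step 1: f(0, 2) = 0, so P lies on C.
Step 2: partial derivatives
  f_x(x, y) = -2*x*y - 4*x + 2*y**2 - 2*y - 2, f_y(x, y) = -x**2 + 4*x*y - 2*x - 4*y - 1.
  f_x(P) = 2, f_y(P) = -9 (gradient nonzero, so P is smooth).
Step 3: tangent line at P: 2·(x − 0) + -9·(y − 2) = 0.
Expanding: 2*x - 9*y + 18 = 0.


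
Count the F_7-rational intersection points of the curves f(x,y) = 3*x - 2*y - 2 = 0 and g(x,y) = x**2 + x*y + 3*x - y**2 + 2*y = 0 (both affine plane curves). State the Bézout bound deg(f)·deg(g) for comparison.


Common zeros: {(1, 4), (2, 2)}; count = 2; Bézout bound = 2.

deg(f) = 1, deg(g) = 2, so Bézout bound = 2.
Scan x ∈ F_7. For each x, list the y ∈ F_7 with f(x, y) ≡ 0 and those with g(x, y) ≡ 0 (mod 7); the common zeros in that column are the intersection.
  x = 0: f ≡ 0 at y ∈ {6}; g ≡ 0 at y ∈ {0, 2}; common: ∅.
  x = 1: f ≡ 0 at y ∈ {4}; g ≡ 0 at y ∈ {4, 6}; common: {4}.
  x = 2: f ≡ 0 at y ∈ {2}; g ≡ 0 at y ∈ {2}; common: {2}.
  x = 3: f ≡ 0 at y ∈ {0}; g ≡ 0 at y ∈ ∅; common: ∅.
  x = 4: f ≡ 0 at y ∈ {5}; g ≡ 0 at y ∈ {0, 6}; common: ∅.
  x = 5: f ≡ 0 at y ∈ {3}; g ≡ 0 at y ∈ ∅; common: ∅.
  x = 6: f ≡ 0 at y ∈ {1}; g ≡ 0 at y ∈ {4}; common: ∅.
Collecting: common zeros = {(1, 4), (2, 2)}, so the count is 2.
Comparison with the Bézout bound: 2 ≤ 2 = deg(f)·deg(g), as expected for curves with no common component (the bound is attained).


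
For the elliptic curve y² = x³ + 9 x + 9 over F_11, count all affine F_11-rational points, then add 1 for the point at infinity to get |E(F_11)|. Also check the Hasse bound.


Affine points = {(0, 3), (0, 8), (5, 5), (5, 6), (6, 2), (6, 9), (9, 4), (9, 7)}; affine count = 8; |E(F_11)| = 9.

Discriminant check: Δ ∝ 4a³ + 27b² = 4·9³ + 27·9² = 4·729 + 27·81 ≡ 10 (mod 11). Nonzero ⇒ E is nonsingular.
For each x ∈ F_11, compute rhs = x³ + 9·x + 9 mod 11, then count y ∈ F_11 with y² ≡ rhs.
  x = 0: rhs = 9, matching y values: 3, 8 (2 points).
  x = 1: rhs = 8, matching y values: none (0 points).
  x = 2: rhs = 2, matching y values: none (0 points).
  x = 3: rhs = 8, matching y values: none (0 points).
  x = 4: rhs = 10, matching y values: none (0 points).
  x = 5: rhs = 3, matching y values: 5, 6 (2 points).
  x = 6: rhs = 4, matching y values: 2, 9 (2 points).
  x = 7: rhs = 8, matching y values: none (0 points).
  x = 8: rhs = 10, matching y values: none (0 points).
  x = 9: rhs = 5, matching y values: 4, 7 (2 points).
  x = 10: rhs = 10, matching y values: none (0 points).
Total affine count: 8.
Full point count |E(F_11)| = 8 + 1 = 9.
Hasse bound: |9 − (11+1)| = |-3| = 3 ≤ 2√11 ≈ 6.6332 ✓.


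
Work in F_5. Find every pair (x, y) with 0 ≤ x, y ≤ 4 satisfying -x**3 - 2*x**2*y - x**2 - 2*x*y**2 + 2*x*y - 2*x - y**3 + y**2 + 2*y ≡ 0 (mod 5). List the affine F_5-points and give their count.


Affine F_5-points: {(0, 0), (0, 2), (0, 4), (2, 2), (3, 2)}; count = 5.

For each of the 25 pairs (x, y) ∈ F_5², evaluate f(x, y) mod 5. Record the zeros.
  x = 0: [0↦0, 1↦2, 2↦0, 3↦3, 4↦0]  zeros at y ∈ {0, 2, 4}
  x = 1: [0↦1, 1↦1, 2↦3, 3↦1, 4↦4]  zeros at y ∈ ∅
  x = 2: [0↦4, 1↦3, 2↦0, 3↦4, 4↦4]  zeros at y ∈ {2}
  x = 3: [0↦3, 1↦2, 2↦0, 3↦1, 4↦4]  zeros at y ∈ {2}
  x = 4: [0↦2, 1↦2, 2↦2, 3↦1, 4↦3]  zeros at y ∈ ∅
Collecting zeros: affine points = {(0, 0), (0, 2), (0, 4), (2, 2), (3, 2)}.
Total count |C(F_5)_aff| = 5.


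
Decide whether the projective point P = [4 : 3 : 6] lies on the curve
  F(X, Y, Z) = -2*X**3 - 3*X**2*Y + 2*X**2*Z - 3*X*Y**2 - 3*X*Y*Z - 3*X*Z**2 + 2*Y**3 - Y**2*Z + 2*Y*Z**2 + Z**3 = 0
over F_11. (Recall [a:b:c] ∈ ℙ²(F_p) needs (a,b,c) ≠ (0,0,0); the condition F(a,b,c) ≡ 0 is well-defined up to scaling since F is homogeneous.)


F(4,3,6) ≡ 3 (mod 11); P is NOT on the curve.

Evaluate F(4, 3, 6) term-by-term (mod 11).
  -2*X**3 ↦ -2·64·1·1 = -128
  -3*X**2*Y ↦ -3·16·3·1 = -144
  2*X**2*Z ↦ 2·16·1·6 = 192
  -3*X*Y**2 ↦ -3·4·9·1 = -108
  -3*X*Y*Z ↦ -3·4·3·6 = -216
  -3*X*Z**2 ↦ -3·4·1·36 = -432
  2*Y**3 ↦ 2·1·27·1 = 54
  -Y**2*Z ↦ -1·1·9·6 = -54
  2*Y*Z**2 ↦ 2·1·3·36 = 216
  Z**3 ↦ 1·1·1·216 = 216
Sum: F(4, 3, 6) = (-128) + (-144) + (192) + (-108) + (-216) + (-432) + (54) + (-54) + (216) + (216) = -404.
Reducing mod 11: -404 ≡ 3 (mod 11).
Since F(a, b, c) ≡ 3 ≠ 0 (mod 11), P does NOT lie on the curve.


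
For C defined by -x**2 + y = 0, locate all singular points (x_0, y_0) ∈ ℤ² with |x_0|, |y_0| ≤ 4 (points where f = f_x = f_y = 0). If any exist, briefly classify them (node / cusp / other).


No singular points in the scanned grid; C is smooth there.

Compute partial derivatives:
  f_x = -2*x.
  f_y = 1.
f_y = 1 is a nonzero constant, so f_y never vanishes: no point (x, y) can satisfy f = f_x = f_y = 0. In particular no (x, y) ∈ {−4, ..., 4}² is singular; the curve is smooth.


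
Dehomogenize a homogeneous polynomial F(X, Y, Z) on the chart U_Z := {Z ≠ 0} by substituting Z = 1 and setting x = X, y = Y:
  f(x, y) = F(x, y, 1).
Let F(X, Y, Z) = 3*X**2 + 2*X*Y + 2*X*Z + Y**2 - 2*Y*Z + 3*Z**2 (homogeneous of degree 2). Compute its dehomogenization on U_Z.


f(x, y) = 3*x**2 + 2*x*y + 2*x + y**2 - 2*y + 3

On U_Z we set Z = 1. Each monomial c·X^i·Y^j·Z^k in F becomes c·x^i·y^j·1^k = c·x^i·y^j.
Substituting Z = 1: F(X, Y, 1) = 3*x**2 + 2*x*y + 2*x + y**2 - 2*y + 3.
Note: deg(f) ≤ deg(F) = 2; strict inequality happens when F is divisible by Z (lost terms).


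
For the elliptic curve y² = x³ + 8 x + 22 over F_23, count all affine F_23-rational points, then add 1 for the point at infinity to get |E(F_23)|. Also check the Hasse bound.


Affine points = {(1, 10), (1, 13), (2, 0), (3, 2), (3, 21), (4, 7), (4, 16), (5, 7), (5, 16), (8, 0), (9, 8), (9, 15), (12, 11), (12, 12), (13, 0), (14, 7), (14, 16), (18, 8), (18, 15), (19, 8), (19, 15), (22, 6), (22, 17)}; affine count = 23; |E(F_23)| = 24.

Discriminant check: Δ ∝ 4a³ + 27b² = 4·8³ + 27·22² = 4·512 + 27·484 ≡ 5 (mod 23). Nonzero ⇒ E is nonsingular.
For each x ∈ F_23, compute rhs = x³ + 8·x + 22 mod 23, then count y ∈ F_23 with y² ≡ rhs.
  x = 0: rhs = 22, matching y values: none (0 points).
  x = 1: rhs = 8, matching y values: 10, 13 (2 points).
  x = 2: rhs = 0, matching y values: 0 (1 points).
  x = 3: rhs = 4, matching y values: 2, 21 (2 points).
  x = 4: rhs = 3, matching y values: 7, 16 (2 points).
  x = 5: rhs = 3, matching y values: 7, 16 (2 points).
  x = 6: rhs = 10, matching y values: none (0 points).
  x = 7: rhs = 7, matching y values: none (0 points).
  x = 8: rhs = 0, matching y values: 0 (1 points).
  x = 9: rhs = 18, matching y values: 8, 15 (2 points).
  x = 10: rhs = 21, matching y values: none (0 points).
  x = 11: rhs = 15, matching y values: none (0 points).
  x = 12: rhs = 6, matching y values: 11, 12 (2 points).
  x = 13: rhs = 0, matching y values: 0 (1 points).
  x = 14: rhs = 3, matching y values: 7, 16 (2 points).
  x = 15: rhs = 21, matching y values: none (0 points).
  x = 16: rhs = 14, matching y values: none (0 points).
  x = 17: rhs = 11, matching y values: none (0 points).
  x = 18: rhs = 18, matching y values: 8, 15 (2 points).
  x = 19: rhs = 18, matching y values: 8, 15 (2 points).
  x = 20: rhs = 17, matching y values: none (0 points).
  x = 21: rhs = 21, matching y values: none (0 points).
  x = 22: rhs = 13, matching y values: 6, 17 (2 points).
Total affine count: 23.
Full point count |E(F_23)| = 23 + 1 = 24.
Hasse bound: |24 − (23+1)| = |0| = 0 ≤ 2√23 ≈ 9.5917 ✓.


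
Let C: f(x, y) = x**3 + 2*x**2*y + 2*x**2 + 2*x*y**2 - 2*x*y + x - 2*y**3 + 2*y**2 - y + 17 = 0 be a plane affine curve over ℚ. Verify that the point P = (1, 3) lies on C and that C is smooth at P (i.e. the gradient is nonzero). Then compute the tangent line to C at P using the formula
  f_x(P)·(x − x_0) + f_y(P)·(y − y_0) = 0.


Tangent line at P: 32*x - 31*y + 61 = 0.

Step 1: f(1, 3) = 0, so P lies on C.
Step 2: partial derivatives
  f_x(x, y) = 3*x**2 + 4*x*y + 4*x + 2*y**2 - 2*y + 1, f_y(x, y) = 2*x**2 + 4*x*y - 2*x - 6*y**2 + 4*y - 1.
  f_x(P) = 32, f_y(P) = -31 (gradient nonzero, so P is smooth).
Step 3: tangent line at P: 32·(x − 1) + -31·(y − 3) = 0.
Expanding: 32*x - 31*y + 61 = 0.


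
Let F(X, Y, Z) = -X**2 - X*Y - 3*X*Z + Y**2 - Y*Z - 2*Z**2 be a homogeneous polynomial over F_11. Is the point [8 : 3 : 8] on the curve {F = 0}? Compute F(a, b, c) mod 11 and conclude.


F(8,3,8) ≡ 6 (mod 11); P is NOT on the curve.

Evaluate F(8, 3, 8) term-by-term (mod 11).
  -X**2 ↦ -1·64·1·1 = -64
  -X*Y ↦ -1·8·3·1 = -24
  -3*X*Z ↦ -3·8·1·8 = -192
  Y**2 ↦ 1·1·9·1 = 9
  -Y*Z ↦ -1·1·3·8 = -24
  -2*Z**2 ↦ -2·1·1·64 = -128
Sum: F(8, 3, 8) = (-64) + (-24) + (-192) + (9) + (-24) + (-128) = -423.
Reducing mod 11: -423 ≡ 6 (mod 11).
Since F(a, b, c) ≡ 6 ≠ 0 (mod 11), P does NOT lie on the curve.


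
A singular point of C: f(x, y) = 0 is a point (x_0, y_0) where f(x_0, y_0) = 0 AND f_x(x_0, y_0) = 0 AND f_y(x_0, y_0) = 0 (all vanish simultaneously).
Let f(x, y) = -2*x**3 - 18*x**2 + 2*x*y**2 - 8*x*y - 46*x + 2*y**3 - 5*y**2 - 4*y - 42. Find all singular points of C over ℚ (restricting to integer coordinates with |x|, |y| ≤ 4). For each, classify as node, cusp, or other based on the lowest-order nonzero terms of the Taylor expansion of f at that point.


Singular points: {(-3, 2)}; classification: cusp.

Compute partial derivatives:
  f_x = -6*x**2 - 36*x + 2*y**2 - 8*y - 46.
  f_y = 4*x*y - 8*x + 6*y**2 - 10*y - 4.
Scan x_0 ∈ {−4, ..., 4}. For each x_0, f_y(x_0, y) is a polynomial in y; find its integer roots y ∈ {−4, ..., 4}, then test f_x and f at those candidates.
  x = -4: f_y(-4, y) = 6*y**2 - 26*y + 28; vanishes at y ∈ {2}. (-4, 2): f_x = -6 ≠ 0.
  x = -3: f_y(-3, y) = 6*y**2 - 22*y + 20; vanishes at y ∈ {2}. (-3, 2): f_x = 0, f = 0 — SINGULAR.
  x = -2: f_y(-2, y) = 6*y**2 - 18*y + 12; vanishes at y ∈ {1, 2}. (-2, 1): f_x = -4 ≠ 0; (-2, 2): f_x = -6 ≠ 0.
  x = -1: f_y(-1, y) = 6*y**2 - 14*y + 4; vanishes at y ∈ {2}. (-1, 2): f_x = -24 ≠ 0.
  x = 0: f_y(0, y) = 6*y**2 - 10*y - 4; vanishes at y ∈ {2}. (0, 2): f_x = -54 ≠ 0.
  x = 1: f_y(1, y) = 6*y**2 - 6*y - 12; vanishes at y ∈ {-1, 2}. (1, -1): f_x = -78 ≠ 0; (1, 2): f_x = -96 ≠ 0.
  x = 2: f_y(2, y) = 6*y**2 - 2*y - 20; vanishes at y ∈ {2}. (2, 2): f_x = -150 ≠ 0.
  x = 3: f_y(3, y) = 6*y**2 + 2*y - 28; vanishes at y ∈ {2}. (3, 2): f_x = -216 ≠ 0.
  x = 4: f_y(4, y) = 6*y**2 + 6*y - 36; vanishes at y ∈ {-3, 2}. (4, -3): f_x = -244 ≠ 0; (4, 2): f_x = -294 ≠ 0.
Only singular point on the grid: (-3, 2).
Classify: substitute x = -3 + u, y = 2 + v and expand: f = -2*u**3 + 2*u*v**2 + 2*v**3 + v**2.
No constant or linear terms (consistent with a singular point). Quadratic part: v**2. Cubic part: -2*u**3 + 2*u*v**2 + 2*v**3.
The quadratic part v**2 is a perfect square, so there is a single (double) tangent line v = 0, i.e. y = 2. Restricting the cubic part to that line (v = 0) leaves -2*u**3 ≠ 0, so f is not divisible by v and the branch is v² ≈ 2*u**3 to lowest order — this is a cusp.
Classification: cusp.


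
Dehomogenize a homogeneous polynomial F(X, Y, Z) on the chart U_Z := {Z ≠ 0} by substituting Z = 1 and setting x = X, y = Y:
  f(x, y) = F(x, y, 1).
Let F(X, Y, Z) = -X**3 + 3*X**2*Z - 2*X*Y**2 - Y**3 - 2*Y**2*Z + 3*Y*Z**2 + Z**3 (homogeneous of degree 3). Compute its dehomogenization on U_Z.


f(x, y) = -x**3 + 3*x**2 - 2*x*y**2 - y**3 - 2*y**2 + 3*y + 1

On U_Z we set Z = 1. Each monomial c·X^i·Y^j·Z^k in F becomes c·x^i·y^j·1^k = c·x^i·y^j.
Substituting Z = 1: F(X, Y, 1) = -x**3 + 3*x**2 - 2*x*y**2 - y**3 - 2*y**2 + 3*y + 1.
Note: deg(f) ≤ deg(F) = 3; strict inequality happens when F is divisible by Z (lost terms).


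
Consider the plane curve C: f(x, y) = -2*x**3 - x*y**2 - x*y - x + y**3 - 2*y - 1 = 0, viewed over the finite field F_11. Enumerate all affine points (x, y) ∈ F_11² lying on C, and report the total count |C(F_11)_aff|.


Affine F_11-points: {(0, 4), (0, 8), (0, 10), (2, 3), (2, 7), (3, 5), (4, 10), (7, 10), (9, 2), (10, 9)}; count = 10.

For each of the 121 pairs (x, y) ∈ F_11², evaluate f(x, y) mod 11. Record the zeros.
  x = 0: [0↦10, 1↦9, 2↦3, 3↦9, 4↦0, 5↦4, 6↦5, 7↦9, 8↦0, 9↦6, 10↦0]  zeros at y ∈ {4, 8, 10}
  x = 1: [0↦7, 1↦4, 2↦5, 3↦5, 4↦10, 5↦4, 6↦4, 7↦5, 8↦2, 9↦1, 10↦8]  zeros at y ∈ ∅
  x = 2: [0↦3, 1↦9, 2↦6, 3↦0, 4↦8, 5↦3, 6↦2, 7↦0, 8↦3, 9↦6, 10↦4]  zeros at y ∈ {3, 7}
  x = 3: [0↦8, 1↦1, 2↦5, 3↦4, 4↦4, 5↦0, 6↦9, 7↦4, 8↦2, 9↦9, 10↦9]  zeros at y ∈ {5}
  x = 4: [0↦10, 1↦1, 2↦1, 3↦5, 4↦8, 5↦5, 6↦2, 7↦5, 8↦9, 9↦9, 10↦0]  zeros at y ∈ {10}
  x = 5: [0↦8, 1↦8, 2↦4, 3↦2, 4↦8, 5↦6, 6↦2, 7↦2, 8↦1, 9↦5, 10↦9]  zeros at y ∈ ∅
  x = 6: [0↦1, 1↦10, 2↦2, 3↦5, 4↦3, 5↦2, 6↦8, 7↦5, 8↦10, 9↦7, 10↦2]  zeros at y ∈ ∅
  x = 7: [0↦10, 1↦6, 2↦5, 3↦2, 4↦3, 5↦3, 6↦8, 7↦2, 8↦2, 9↦3, 10↦0]  zeros at y ∈ {10}
  x = 8: [0↦1, 1↦6, 2↦1, 3↦3, 4↦7, 5↦8, 6↦1, 7↦3, 8↦9, 9↦3, 10↦2]  zeros at y ∈ ∅
  x = 9: [0↦6, 1↦9, 2↦0, 3↦7, 4↦3, 5↦5, 6↦8, 7↦7, 8↦8, 9↦6, 10↦7]  zeros at y ∈ {2}
  x = 10: [0↦2, 1↦3, 2↦1, 3↦2, 4↦1, 5↦4, 6↦6, 7↦2, 8↦9, 9↦0, 10↦3]  zeros at y ∈ {9}
Collecting zeros: affine points = {(0, 4), (0, 8), (0, 10), (2, 3), (2, 7), (3, 5), (4, 10), (7, 10), (9, 2), (10, 9)}.
Total count |C(F_11)_aff| = 10.


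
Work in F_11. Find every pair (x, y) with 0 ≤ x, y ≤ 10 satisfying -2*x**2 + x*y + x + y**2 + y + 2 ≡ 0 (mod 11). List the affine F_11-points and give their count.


Affine F_11-points: {(0, 4), (0, 6), (1, 10), (2, 1), (2, 7), (8, 4), (8, 9), (9, 6), (10, 1), (10, 10)}; count = 10.

For each of the 121 pairs (x, y) ∈ F_11², evaluate f(x, y) mod 11. Record the zeros.
  x = 0: [0↦2, 1↦4, 2↦8, 3↦3, 4↦0, 5↦10, 6↦0, 7↦3, 8↦8, 9↦4, 10↦2]  zeros at y ∈ {4, 6}
  x = 1: [0↦1, 1↦4, 2↦9, 3↦5, 4↦3, 5↦3, 6↦5, 7↦9, 8↦4, 9↦1, 10↦0]  zeros at y ∈ {10}
  x = 2: [0↦7, 1↦0, 2↦6, 3↦3, 4↦2, 5↦3, 6↦6, 7↦0, 8↦7, 9↦5, 10↦5]  zeros at y ∈ {1, 7}
  x = 3: [0↦9, 1↦3, 2↦10, 3↦8, 4↦8, 5↦10, 6↦3, 7↦9, 8↦6, 9↦5, 10↦6]  zeros at y ∈ ∅
  x = 4: [0↦7, 1↦2, 2↦10, 3↦9, 4↦10, 5↦2, 6↦7, 7↦3, 8↦1, 9↦1, 10↦3]  zeros at y ∈ ∅
  x = 5: [0↦1, 1↦8, 2↦6, 3↦6, 4↦8, 5↦1, 6↦7, 7↦4, 8↦3, 9↦4, 10↦7]  zeros at y ∈ ∅
  x = 6: [0↦2, 1↦10, 2↦9, 3↦10, 4↦2, 5↦7, 6↦3, 7↦1, 8↦1, 9↦3, 10↦7]  zeros at y ∈ ∅
  x = 7: [0↦10, 1↦8, 2↦8, 3↦10, 4↦3, 5↦9, 6↦6, 7↦5, 8↦6, 9↦9, 10↦3]  zeros at y ∈ ∅
  x = 8: [0↦3, 1↦2, 2↦3, 3↦6, 4↦0, 5↦7, 6↦5, 7↦5, 8↦7, 9↦0, 10↦6]  zeros at y ∈ {4, 9}
  x = 9: [0↦3, 1↦3, 2↦5, 3↦9, 4↦4, 5↦1, 6↦0, 7↦1, 8↦4, 9↦9, 10↦5]  zeros at y ∈ {6}
  x = 10: [0↦10, 1↦0, 2↦3, 3↦8, 4↦4, 5↦2, 6↦2, 7↦4, 8↦8, 9↦3, 10↦0]  zeros at y ∈ {1, 10}
Collecting zeros: affine points = {(0, 4), (0, 6), (1, 10), (2, 1), (2, 7), (8, 4), (8, 9), (9, 6), (10, 1), (10, 10)}.
Total count |C(F_11)_aff| = 10.
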